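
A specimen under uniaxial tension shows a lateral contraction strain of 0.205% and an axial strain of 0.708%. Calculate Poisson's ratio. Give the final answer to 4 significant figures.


nu = -epsilon_lat / epsilon_axial
Lateral strain is contraction (negative), so using magnitudes:
nu = 0.205 / 0.708
nu = 0.2895


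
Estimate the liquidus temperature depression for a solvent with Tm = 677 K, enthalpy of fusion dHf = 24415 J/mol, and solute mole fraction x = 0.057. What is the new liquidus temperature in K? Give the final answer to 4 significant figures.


dT = R*Tm^2*x / dHf
dT = 8.314 * 677^2 * 0.057 / 24415
dT = 8.89622 K
T_new = 677 - 8.89622 = 668.1 K


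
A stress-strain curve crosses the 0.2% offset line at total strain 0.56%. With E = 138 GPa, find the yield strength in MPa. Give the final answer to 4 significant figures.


Offset strain = 0.002
Elastic strain at yield = total_strain - offset = 5.6e-03 - 0.002 = 3.6e-03
sigma_y = E * elastic_strain = 138000 * 3.6e-03
sigma_y = 496.8 MPa


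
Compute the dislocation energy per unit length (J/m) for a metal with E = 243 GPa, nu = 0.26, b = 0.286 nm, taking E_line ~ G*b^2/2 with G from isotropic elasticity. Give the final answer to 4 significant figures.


Step 1: G = E / (2*(1+nu))
G = 243 / (2*(1+0.26)) = 96.4286 GPa = 9.64286e+10 Pa
Step 2: E_line = G*b^2/2
b = 0.286 nm = 2.86e-10 m
E_line = 0.5 * 9.64286e+10 * (2.86e-10)^2 = 3.944e-09 J/m


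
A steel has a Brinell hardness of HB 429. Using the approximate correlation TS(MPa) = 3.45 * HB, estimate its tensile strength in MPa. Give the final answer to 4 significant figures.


TS (MPa) = 3.45 * HB
TS = 3.45 * 429
TS = 1480 MPa


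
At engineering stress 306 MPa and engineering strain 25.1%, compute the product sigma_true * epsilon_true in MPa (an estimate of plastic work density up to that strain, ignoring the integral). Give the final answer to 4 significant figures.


sigma_true = sigma_eng * (1 + epsilon_eng)
sigma_true = 306 * (1 + 0.251) = 382.806 MPa
epsilon_true = ln(1 + epsilon_eng)
epsilon_true = ln(1 + 0.251) = 0.223943
sigma_true * epsilon_true = 382.806 * 0.223943 = 85.73 MPa


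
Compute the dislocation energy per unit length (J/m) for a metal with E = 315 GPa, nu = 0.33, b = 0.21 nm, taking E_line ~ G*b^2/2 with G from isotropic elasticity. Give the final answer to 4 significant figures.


Step 1: G = E / (2*(1+nu))
G = 315 / (2*(1+0.33)) = 118.421 GPa = 1.18421e+11 Pa
Step 2: E_line = G*b^2/2
b = 0.21 nm = 2.1e-10 m
E_line = 0.5 * 1.18421e+11 * (2.1e-10)^2 = 2.611e-09 J/m


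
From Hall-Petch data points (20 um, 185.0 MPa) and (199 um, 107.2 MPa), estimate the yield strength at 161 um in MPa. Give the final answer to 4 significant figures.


sigma_y = sigma0 + k / sqrt(d)
1/sqrt(d1) = 1/sqrt(2e-05) = 223.607;  1/sqrt(d2) = 70.8881
k = (sigma1 - sigma2) / (1/sqrt(d1) - 1/sqrt(d2)) = (185.0 - 107.2) / (223.607 - 70.8881) = 0.509433 MPa*m^0.5
sigma0 = sigma1 - k/sqrt(d1) = 185.0 - 0.509433*223.607 = 71.0872 MPa
sigma_y(d3) = 71.0872 + 0.509433 / sqrt(1.61e-04) = 111.2 MPa


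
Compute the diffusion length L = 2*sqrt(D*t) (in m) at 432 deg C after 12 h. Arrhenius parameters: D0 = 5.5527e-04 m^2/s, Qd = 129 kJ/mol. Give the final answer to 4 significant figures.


Step 1: D = D0 * exp(-Qd/(R*T))
T = 705.15 K
D = 5.5527e-04 * exp(-129e3 / (8.314 * 705.15)) = 1.54299e-13 m^2/s
Step 2: L = 2*sqrt(D*t)
t = 12 h = 43200 s
L = 2*sqrt(1.54299e-13 * 43200) = 1.633e-04 m


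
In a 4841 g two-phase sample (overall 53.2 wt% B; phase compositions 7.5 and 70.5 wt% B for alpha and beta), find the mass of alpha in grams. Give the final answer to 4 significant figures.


f_alpha = (C_beta - C0) / (C_beta - C_alpha)
f_alpha = (70.5 - 53.2) / (70.5 - 7.5) = 0.274603
m_alpha = f_alpha * m_total = 0.274603 * 4841 = 1329 g


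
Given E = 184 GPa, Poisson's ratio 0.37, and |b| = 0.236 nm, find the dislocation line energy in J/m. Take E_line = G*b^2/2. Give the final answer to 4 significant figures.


Step 1: G = E / (2*(1+nu))
G = 184 / (2*(1+0.37)) = 67.1533 GPa = 6.71533e+10 Pa
Step 2: E_line = G*b^2/2
b = 0.236 nm = 2.36e-10 m
E_line = 0.5 * 6.71533e+10 * (2.36e-10)^2 = 1.87e-09 J/m


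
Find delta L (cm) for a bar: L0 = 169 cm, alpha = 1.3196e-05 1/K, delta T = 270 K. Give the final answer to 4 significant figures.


dL = L0 * alpha * dT
dL = 169 * 1.3196e-05 * 270
dL = 0.6021 cm


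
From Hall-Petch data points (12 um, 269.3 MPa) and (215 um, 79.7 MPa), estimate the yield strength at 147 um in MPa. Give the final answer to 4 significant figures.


sigma_y = sigma0 + k / sqrt(d)
1/sqrt(d1) = 1/sqrt(1.2e-05) = 288.675;  1/sqrt(d2) = 68.1994
k = (sigma1 - sigma2) / (1/sqrt(d1) - 1/sqrt(d2)) = (269.3 - 79.7) / (288.675 - 68.1994) = 0.859959 MPa*m^0.5
sigma0 = sigma1 - k/sqrt(d1) = 269.3 - 0.859959*288.675 = 21.0513 MPa
sigma_y(d3) = 21.0513 + 0.859959 / sqrt(1.47e-04) = 91.98 MPa


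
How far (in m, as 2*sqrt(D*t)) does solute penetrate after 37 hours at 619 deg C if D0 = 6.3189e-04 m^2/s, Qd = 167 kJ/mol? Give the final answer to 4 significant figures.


Step 1: D = D0 * exp(-Qd/(R*T))
T = 892.15 K
D = 6.3189e-04 * exp(-167e3 / (8.314 * 892.15)) = 1.05336e-13 m^2/s
Step 2: L = 2*sqrt(D*t)
t = 37 h = 133200 s
L = 2*sqrt(1.05336e-13 * 133200) = 2.369e-04 m


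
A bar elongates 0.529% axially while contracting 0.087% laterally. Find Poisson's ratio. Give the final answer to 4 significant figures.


nu = -epsilon_lat / epsilon_axial
Lateral strain is contraction (negative), so using magnitudes:
nu = 0.087 / 0.529
nu = 0.1645


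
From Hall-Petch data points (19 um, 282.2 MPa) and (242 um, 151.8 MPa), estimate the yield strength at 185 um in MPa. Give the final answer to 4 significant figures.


sigma_y = sigma0 + k / sqrt(d)
1/sqrt(d1) = 1/sqrt(1.9e-05) = 229.416;  1/sqrt(d2) = 64.2824
k = (sigma1 - sigma2) / (1/sqrt(d1) - 1/sqrt(d2)) = (282.2 - 151.8) / (229.416 - 64.2824) = 0.789665 MPa*m^0.5
sigma0 = sigma1 - k/sqrt(d1) = 282.2 - 0.789665*229.416 = 101.038 MPa
sigma_y(d3) = 101.038 + 0.789665 / sqrt(1.85e-04) = 159.1 MPa


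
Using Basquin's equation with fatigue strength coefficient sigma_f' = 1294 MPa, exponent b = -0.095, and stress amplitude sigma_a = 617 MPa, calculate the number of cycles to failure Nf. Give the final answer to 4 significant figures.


sigma_a = sigma_f' * (2*Nf)^b
2*Nf = (sigma_a / sigma_f')^(1/b)
2*Nf = (617 / 1294)^(1/-0.095)
2*Nf = 2430.97
Nf = 1215 cycles


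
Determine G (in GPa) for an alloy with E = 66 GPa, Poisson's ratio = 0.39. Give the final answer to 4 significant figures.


G = E / (2*(1+nu))
G = 66 / (2*(1+0.39))
G = 23.74 GPa


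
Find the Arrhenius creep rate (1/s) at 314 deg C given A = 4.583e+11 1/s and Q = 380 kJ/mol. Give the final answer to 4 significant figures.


rate = A * exp(-Q / (R*T))
T = 314 + 273.15 = 587.15 K
rate = 4.583e+11 * exp(-380e3 / (8.314 * 587.15))
rate = 7.145e-23 1/s


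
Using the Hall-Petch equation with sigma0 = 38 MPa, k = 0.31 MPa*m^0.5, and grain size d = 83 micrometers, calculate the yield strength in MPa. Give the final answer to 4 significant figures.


sigma_y = sigma0 + k / sqrt(d)
d = 83 um = 8.3e-05 m
sigma_y = 38 + 0.31 / sqrt(8.3e-05)
sigma_y = 72.03 MPa


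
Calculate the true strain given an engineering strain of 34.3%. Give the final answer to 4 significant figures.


epsilon_true = ln(1 + epsilon_eng)
epsilon_true = ln(1 + 0.343)
epsilon_true = 0.2949


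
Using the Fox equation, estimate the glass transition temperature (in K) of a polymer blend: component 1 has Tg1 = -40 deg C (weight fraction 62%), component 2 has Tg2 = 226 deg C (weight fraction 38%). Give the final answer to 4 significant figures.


1/Tg = w1/Tg1 + w2/Tg2 (in Kelvin)
Tg1 = 233.15 K, Tg2 = 499.15 K
1/Tg = 0.62/233.15 + 0.38/499.15
Tg = 292.4 K


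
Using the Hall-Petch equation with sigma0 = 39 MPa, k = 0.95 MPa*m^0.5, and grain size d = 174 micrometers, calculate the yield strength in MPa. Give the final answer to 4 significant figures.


sigma_y = sigma0 + k / sqrt(d)
d = 174 um = 1.74e-04 m
sigma_y = 39 + 0.95 / sqrt(1.74e-04)
sigma_y = 111 MPa


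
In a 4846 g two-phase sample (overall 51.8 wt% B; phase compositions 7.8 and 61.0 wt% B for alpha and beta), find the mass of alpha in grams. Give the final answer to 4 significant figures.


f_alpha = (C_beta - C0) / (C_beta - C_alpha)
f_alpha = (61.0 - 51.8) / (61.0 - 7.8) = 0.172932
m_alpha = f_alpha * m_total = 0.172932 * 4846 = 838 g


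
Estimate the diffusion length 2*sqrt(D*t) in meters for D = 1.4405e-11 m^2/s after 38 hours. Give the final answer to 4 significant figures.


t = 38 hr = 136800 s
Diffusion length = 2*sqrt(D*t)
= 2*sqrt(1.4405e-11 * 136800)
= 2.808e-03 m


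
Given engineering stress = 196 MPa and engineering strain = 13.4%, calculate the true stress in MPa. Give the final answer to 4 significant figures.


sigma_true = sigma_eng * (1 + epsilon_eng)
sigma_true = 196 * (1 + 0.134)
sigma_true = 222.3 MPa


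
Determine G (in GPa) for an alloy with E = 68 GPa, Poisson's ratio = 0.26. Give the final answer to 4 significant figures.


G = E / (2*(1+nu))
G = 68 / (2*(1+0.26))
G = 26.98 GPa


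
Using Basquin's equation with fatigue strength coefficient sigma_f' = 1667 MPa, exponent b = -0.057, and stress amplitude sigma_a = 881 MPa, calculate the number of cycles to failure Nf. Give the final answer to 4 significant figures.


sigma_a = sigma_f' * (2*Nf)^b
2*Nf = (sigma_a / sigma_f')^(1/b)
2*Nf = (881 / 1667)^(1/-0.057)
2*Nf = 72267.3
Nf = 36130 cycles


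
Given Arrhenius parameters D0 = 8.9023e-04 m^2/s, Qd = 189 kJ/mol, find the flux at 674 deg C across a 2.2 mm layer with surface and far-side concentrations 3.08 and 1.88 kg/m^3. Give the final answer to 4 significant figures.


Step 1: D = D0 * exp(-Qd/(R*T))
T = 674 + 273.15 = 947.15 K
D = 8.9023e-04 * exp(-189e3 / (8.314 * 947.15)) = 3.3567e-14 m^2/s
Step 2: J = D * (C1 - C2) / dx
J = 3.3567e-14 * (3.08 - 1.88) / 2.2e-03
J = 1.831e-11 kg/(m^2*s)


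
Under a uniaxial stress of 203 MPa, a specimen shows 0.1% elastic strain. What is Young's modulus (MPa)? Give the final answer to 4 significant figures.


E = sigma / epsilon
epsilon = 0.1% = 1e-03
E = 203 / 1e-03
E = 203000 MPa


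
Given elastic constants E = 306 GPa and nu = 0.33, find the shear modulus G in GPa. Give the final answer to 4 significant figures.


G = E / (2*(1+nu))
G = 306 / (2*(1+0.33))
G = 115 GPa


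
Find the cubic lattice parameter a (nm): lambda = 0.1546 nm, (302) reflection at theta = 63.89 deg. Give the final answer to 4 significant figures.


d = lambda / (2*sin(theta))
d = 0.1546 / (2*sin(63.89 deg))
d = 0.0860849 nm
a = d * sqrt(h^2+k^2+l^2) = 0.0860849 * sqrt(13)
a = 0.3104 nm


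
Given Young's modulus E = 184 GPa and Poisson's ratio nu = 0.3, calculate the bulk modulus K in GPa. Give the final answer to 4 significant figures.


K = E / (3*(1-2*nu))
K = 184 / (3*(1-2*0.3))
K = 153.3 GPa


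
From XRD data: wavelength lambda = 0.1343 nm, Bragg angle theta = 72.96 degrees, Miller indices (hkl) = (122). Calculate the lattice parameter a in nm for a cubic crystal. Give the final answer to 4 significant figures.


d = lambda / (2*sin(theta))
d = 0.1343 / (2*sin(72.96 deg))
d = 0.0702332 nm
a = d * sqrt(h^2+k^2+l^2) = 0.0702332 * sqrt(9)
a = 0.2107 nm


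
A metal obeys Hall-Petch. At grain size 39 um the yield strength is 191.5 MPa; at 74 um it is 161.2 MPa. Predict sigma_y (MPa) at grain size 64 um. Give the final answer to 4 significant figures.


sigma_y = sigma0 + k / sqrt(d)
1/sqrt(d1) = 1/sqrt(3.9e-05) = 160.128;  1/sqrt(d2) = 116.248
k = (sigma1 - sigma2) / (1/sqrt(d1) - 1/sqrt(d2)) = (191.5 - 161.2) / (160.128 - 116.248) = 0.690511 MPa*m^0.5
sigma0 = sigma1 - k/sqrt(d1) = 191.5 - 0.690511*160.128 = 80.9297 MPa
sigma_y(d3) = 80.9297 + 0.690511 / sqrt(6.4e-05) = 167.2 MPa


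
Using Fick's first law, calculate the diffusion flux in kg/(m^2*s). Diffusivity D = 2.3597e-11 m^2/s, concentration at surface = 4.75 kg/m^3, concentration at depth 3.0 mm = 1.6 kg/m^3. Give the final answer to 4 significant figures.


J = -D * (dC/dx) = D * (C1 - C2) / dx
J = 2.3597e-11 * (4.75 - 1.6) / 3e-03
J = 2.478e-08 kg/(m^2*s)


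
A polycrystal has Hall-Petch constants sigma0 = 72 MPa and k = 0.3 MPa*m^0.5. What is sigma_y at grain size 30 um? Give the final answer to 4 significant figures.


sigma_y = sigma0 + k / sqrt(d)
d = 30 um = 3e-05 m
sigma_y = 72 + 0.3 / sqrt(3e-05)
sigma_y = 126.8 MPa


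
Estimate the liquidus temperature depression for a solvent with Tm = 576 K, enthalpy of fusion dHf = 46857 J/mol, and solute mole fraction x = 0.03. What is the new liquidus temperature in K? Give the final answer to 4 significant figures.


dT = R*Tm^2*x / dHf
dT = 8.314 * 576^2 * 0.03 / 46857
dT = 1.76604 K
T_new = 576 - 1.76604 = 574.2 K


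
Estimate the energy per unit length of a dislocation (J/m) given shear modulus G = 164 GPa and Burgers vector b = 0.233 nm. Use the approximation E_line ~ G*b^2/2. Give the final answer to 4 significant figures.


E = G*b^2/2
b = 0.233 nm = 2.33e-10 m
G = 164 GPa = 1.64e+11 Pa
E = 0.5 * 1.64e+11 * (2.33e-10)^2
E = 4.452e-09 J/m


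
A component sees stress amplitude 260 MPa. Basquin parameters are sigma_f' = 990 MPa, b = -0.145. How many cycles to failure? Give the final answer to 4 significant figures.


sigma_a = sigma_f' * (2*Nf)^b
2*Nf = (sigma_a / sigma_f')^(1/b)
2*Nf = (260 / 990)^(1/-0.145)
2*Nf = 10105.7
Nf = 5053 cycles


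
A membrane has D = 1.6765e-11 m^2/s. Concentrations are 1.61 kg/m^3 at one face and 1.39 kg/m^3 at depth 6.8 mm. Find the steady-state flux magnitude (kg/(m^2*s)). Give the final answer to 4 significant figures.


J = -D * (dC/dx) = D * (C1 - C2) / dx
J = 1.6765e-11 * (1.61 - 1.39) / 6.8e-03
J = 5.424e-10 kg/(m^2*s)


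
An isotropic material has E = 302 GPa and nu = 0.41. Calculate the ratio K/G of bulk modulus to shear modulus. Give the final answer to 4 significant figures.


G = E / (2*(1+nu))
G = 302 / (2*(1+0.41)) = 107.092 GPa
K = E / (3*(1-2*nu))
K = 302 / (3*(1-2*0.41)) = 559.259 GPa
K/G = 559.259 / 107.092 = 5.222


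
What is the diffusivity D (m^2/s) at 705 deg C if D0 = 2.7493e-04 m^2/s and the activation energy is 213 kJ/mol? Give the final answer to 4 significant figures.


D = D0 * exp(-Qd / (R*T))
T = 978.15 K
D = 2.7493e-04 * exp(-213e3 / (8.314 * 978.15))
D = 1.16e-15 m^2/s


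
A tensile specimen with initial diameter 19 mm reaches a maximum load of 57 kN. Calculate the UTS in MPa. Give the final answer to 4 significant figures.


A0 = pi*(d/2)^2 = pi*(19/2)^2 = 283.529 mm^2
UTS = F_max / A0 = 57*1000 / 283.529
UTS = 201 MPa


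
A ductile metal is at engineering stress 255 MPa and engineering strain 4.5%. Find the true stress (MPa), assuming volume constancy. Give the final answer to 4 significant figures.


sigma_true = sigma_eng * (1 + epsilon_eng)
sigma_true = 255 * (1 + 0.045)
sigma_true = 266.5 MPa


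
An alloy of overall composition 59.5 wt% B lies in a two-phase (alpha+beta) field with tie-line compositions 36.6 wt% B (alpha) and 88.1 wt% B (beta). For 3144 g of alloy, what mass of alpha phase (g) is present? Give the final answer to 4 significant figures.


f_alpha = (C_beta - C0) / (C_beta - C_alpha)
f_alpha = (88.1 - 59.5) / (88.1 - 36.6) = 0.55534
m_alpha = f_alpha * m_total = 0.55534 * 3144 = 1746 g


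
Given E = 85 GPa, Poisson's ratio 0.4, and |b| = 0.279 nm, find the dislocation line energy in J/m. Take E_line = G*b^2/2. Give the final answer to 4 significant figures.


Step 1: G = E / (2*(1+nu))
G = 85 / (2*(1+0.4)) = 30.3571 GPa = 3.03571e+10 Pa
Step 2: E_line = G*b^2/2
b = 0.279 nm = 2.79e-10 m
E_line = 0.5 * 3.03571e+10 * (2.79e-10)^2 = 1.182e-09 J/m


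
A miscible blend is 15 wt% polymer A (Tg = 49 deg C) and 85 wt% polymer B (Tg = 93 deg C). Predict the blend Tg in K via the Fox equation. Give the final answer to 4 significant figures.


1/Tg = w1/Tg1 + w2/Tg2 (in Kelvin)
Tg1 = 322.15 K, Tg2 = 366.15 K
1/Tg = 0.15/322.15 + 0.85/366.15
Tg = 358.8 K


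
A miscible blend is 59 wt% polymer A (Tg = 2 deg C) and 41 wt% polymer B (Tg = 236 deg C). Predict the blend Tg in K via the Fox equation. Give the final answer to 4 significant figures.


1/Tg = w1/Tg1 + w2/Tg2 (in Kelvin)
Tg1 = 275.15 K, Tg2 = 509.15 K
1/Tg = 0.59/275.15 + 0.41/509.15
Tg = 339 K


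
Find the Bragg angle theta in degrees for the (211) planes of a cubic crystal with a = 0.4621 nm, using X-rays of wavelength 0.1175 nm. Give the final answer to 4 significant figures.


d = a / sqrt(h^2+k^2+l^2)
d = 0.4621 / sqrt(6) = 0.188652 nm
lambda = 2*d*sin(theta)  =>  sin(theta) = lambda / (2*d)
sin(theta) = 0.1175 / (2 * 0.188652) = 0.311421
theta = 18.14 deg


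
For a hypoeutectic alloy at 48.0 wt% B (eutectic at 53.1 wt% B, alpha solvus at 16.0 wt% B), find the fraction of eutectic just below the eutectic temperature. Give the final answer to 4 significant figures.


f_primary = (C_e - C0) / (C_e - C_alpha_max)
f_primary = (53.1 - 48.0) / (53.1 - 16.0)
f_primary = 0.137466
f_eutectic = 1 - 0.137466 = 0.8625


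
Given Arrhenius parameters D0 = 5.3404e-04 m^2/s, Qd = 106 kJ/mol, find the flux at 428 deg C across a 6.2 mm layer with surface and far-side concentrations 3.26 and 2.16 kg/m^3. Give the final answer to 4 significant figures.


Step 1: D = D0 * exp(-Qd/(R*T))
T = 428 + 273.15 = 701.15 K
D = 5.3404e-04 * exp(-106e3 / (8.314 * 701.15)) = 6.76776e-12 m^2/s
Step 2: J = D * (C1 - C2) / dx
J = 6.76776e-12 * (3.26 - 2.16) / 6.2e-03
J = 1.201e-09 kg/(m^2*s)


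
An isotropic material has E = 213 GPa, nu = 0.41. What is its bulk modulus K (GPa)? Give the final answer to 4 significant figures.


K = E / (3*(1-2*nu))
K = 213 / (3*(1-2*0.41))
K = 394.4 GPa


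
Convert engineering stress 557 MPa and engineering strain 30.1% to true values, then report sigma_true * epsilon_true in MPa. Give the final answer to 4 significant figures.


sigma_true = sigma_eng * (1 + epsilon_eng)
sigma_true = 557 * (1 + 0.301) = 724.657 MPa
epsilon_true = ln(1 + epsilon_eng)
epsilon_true = ln(1 + 0.301) = 0.263133
sigma_true * epsilon_true = 724.657 * 0.263133 = 190.7 MPa


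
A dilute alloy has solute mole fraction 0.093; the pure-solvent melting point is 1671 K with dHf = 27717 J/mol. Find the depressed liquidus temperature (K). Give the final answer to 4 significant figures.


dT = R*Tm^2*x / dHf
dT = 8.314 * 1671^2 * 0.093 / 27717
dT = 77.8932 K
T_new = 1671 - 77.8932 = 1593 K


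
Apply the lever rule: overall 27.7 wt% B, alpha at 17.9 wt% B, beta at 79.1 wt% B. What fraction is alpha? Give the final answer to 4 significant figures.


f_alpha = (C_beta - C0) / (C_beta - C_alpha)
f_alpha = (79.1 - 27.7) / (79.1 - 17.9)
f_alpha = 0.8399


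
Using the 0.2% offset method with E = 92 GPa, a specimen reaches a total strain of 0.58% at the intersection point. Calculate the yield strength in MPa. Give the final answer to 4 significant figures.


Offset strain = 0.002
Elastic strain at yield = total_strain - offset = 5.8e-03 - 0.002 = 3.8e-03
sigma_y = E * elastic_strain = 92000 * 3.8e-03
sigma_y = 349.6 MPa


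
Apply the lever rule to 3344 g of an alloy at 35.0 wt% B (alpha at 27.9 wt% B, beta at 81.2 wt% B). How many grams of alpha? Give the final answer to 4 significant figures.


f_alpha = (C_beta - C0) / (C_beta - C_alpha)
f_alpha = (81.2 - 35.0) / (81.2 - 27.9) = 0.866792
m_alpha = f_alpha * m_total = 0.866792 * 3344 = 2899 g


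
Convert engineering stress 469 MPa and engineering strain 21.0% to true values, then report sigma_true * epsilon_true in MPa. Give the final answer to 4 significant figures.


sigma_true = sigma_eng * (1 + epsilon_eng)
sigma_true = 469 * (1 + 0.21) = 567.49 MPa
epsilon_true = ln(1 + epsilon_eng)
epsilon_true = ln(1 + 0.21) = 0.19062
sigma_true * epsilon_true = 567.49 * 0.19062 = 108.2 MPa


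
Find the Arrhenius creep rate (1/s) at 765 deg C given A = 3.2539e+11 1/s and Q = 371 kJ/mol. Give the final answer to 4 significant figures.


rate = A * exp(-Q / (R*T))
T = 765 + 273.15 = 1038.15 K
rate = 3.2539e+11 * exp(-371e3 / (8.314 * 1038.15))
rate = 6.996e-08 1/s


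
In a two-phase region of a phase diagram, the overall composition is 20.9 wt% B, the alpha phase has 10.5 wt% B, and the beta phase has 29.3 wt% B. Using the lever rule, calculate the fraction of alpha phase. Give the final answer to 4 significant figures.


f_alpha = (C_beta - C0) / (C_beta - C_alpha)
f_alpha = (29.3 - 20.9) / (29.3 - 10.5)
f_alpha = 0.4468


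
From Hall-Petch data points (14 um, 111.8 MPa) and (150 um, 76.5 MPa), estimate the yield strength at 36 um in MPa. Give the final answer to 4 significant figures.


sigma_y = sigma0 + k / sqrt(d)
1/sqrt(d1) = 1/sqrt(1.4e-05) = 267.261;  1/sqrt(d2) = 81.6497
k = (sigma1 - sigma2) / (1/sqrt(d1) - 1/sqrt(d2)) = (111.8 - 76.5) / (267.261 - 81.6497) = 0.190182 MPa*m^0.5
sigma0 = sigma1 - k/sqrt(d1) = 111.8 - 0.190182*267.261 = 60.9717 MPa
sigma_y(d3) = 60.9717 + 0.190182 / sqrt(3.6e-05) = 92.67 MPa


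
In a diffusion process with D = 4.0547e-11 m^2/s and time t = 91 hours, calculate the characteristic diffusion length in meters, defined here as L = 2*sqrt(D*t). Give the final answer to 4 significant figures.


t = 91 hr = 327600 s
Diffusion length = 2*sqrt(D*t)
= 2*sqrt(4.0547e-11 * 327600)
= 7.289e-03 m


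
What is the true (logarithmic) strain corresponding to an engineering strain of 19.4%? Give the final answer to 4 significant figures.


epsilon_true = ln(1 + epsilon_eng)
epsilon_true = ln(1 + 0.194)
epsilon_true = 0.1773


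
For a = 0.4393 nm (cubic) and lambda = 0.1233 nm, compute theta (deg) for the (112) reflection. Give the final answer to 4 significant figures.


d = a / sqrt(h^2+k^2+l^2)
d = 0.4393 / sqrt(6) = 0.179343 nm
lambda = 2*d*sin(theta)  =>  sin(theta) = lambda / (2*d)
sin(theta) = 0.1233 / (2 * 0.179343) = 0.343754
theta = 20.11 deg


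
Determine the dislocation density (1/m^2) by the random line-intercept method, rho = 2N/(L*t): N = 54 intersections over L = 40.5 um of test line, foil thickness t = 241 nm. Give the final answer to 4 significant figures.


rho = 2N / (L * t)
L = 40.5 um = 4.05e-05 m, t = 241 nm = 2.41e-07 m
rho = 2 * 54 / (4.05e-05 * 2.41e-07)
rho = 1.107e+13 1/m^2


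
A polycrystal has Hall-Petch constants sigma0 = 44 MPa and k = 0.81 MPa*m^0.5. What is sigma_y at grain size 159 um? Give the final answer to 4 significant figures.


sigma_y = sigma0 + k / sqrt(d)
d = 159 um = 1.59e-04 m
sigma_y = 44 + 0.81 / sqrt(1.59e-04)
sigma_y = 108.2 MPa


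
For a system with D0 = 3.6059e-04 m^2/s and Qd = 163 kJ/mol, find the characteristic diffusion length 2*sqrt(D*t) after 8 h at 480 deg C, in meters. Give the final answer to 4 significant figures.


Step 1: D = D0 * exp(-Qd/(R*T))
T = 753.15 K
D = 3.6059e-04 * exp(-163e3 / (8.314 * 753.15)) = 1.78549e-15 m^2/s
Step 2: L = 2*sqrt(D*t)
t = 8 h = 28800 s
L = 2*sqrt(1.78549e-15 * 28800) = 1.434e-05 m


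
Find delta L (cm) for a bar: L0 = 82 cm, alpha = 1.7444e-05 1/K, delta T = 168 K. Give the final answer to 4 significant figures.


dL = L0 * alpha * dT
dL = 82 * 1.7444e-05 * 168
dL = 0.2403 cm


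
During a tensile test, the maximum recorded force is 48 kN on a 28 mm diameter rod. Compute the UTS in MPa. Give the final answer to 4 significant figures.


A0 = pi*(d/2)^2 = pi*(28/2)^2 = 615.752 mm^2
UTS = F_max / A0 = 48*1000 / 615.752
UTS = 77.95 MPa


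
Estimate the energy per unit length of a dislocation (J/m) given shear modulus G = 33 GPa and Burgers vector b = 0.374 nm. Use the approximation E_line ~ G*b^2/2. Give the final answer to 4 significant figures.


E = G*b^2/2
b = 0.374 nm = 3.74e-10 m
G = 33 GPa = 3.3e+10 Pa
E = 0.5 * 3.3e+10 * (3.74e-10)^2
E = 2.308e-09 J/m


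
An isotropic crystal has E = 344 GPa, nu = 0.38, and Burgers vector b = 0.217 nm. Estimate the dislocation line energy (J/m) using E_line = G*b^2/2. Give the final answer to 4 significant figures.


Step 1: G = E / (2*(1+nu))
G = 344 / (2*(1+0.38)) = 124.638 GPa = 1.24638e+11 Pa
Step 2: E_line = G*b^2/2
b = 0.217 nm = 2.17e-10 m
E_line = 0.5 * 1.24638e+11 * (2.17e-10)^2 = 2.935e-09 J/m


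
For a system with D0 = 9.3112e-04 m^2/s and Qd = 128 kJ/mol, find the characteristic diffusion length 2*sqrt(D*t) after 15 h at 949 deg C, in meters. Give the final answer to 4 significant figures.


Step 1: D = D0 * exp(-Qd/(R*T))
T = 1222.15 K
D = 9.3112e-04 * exp(-128e3 / (8.314 * 1222.15)) = 3.14843e-09 m^2/s
Step 2: L = 2*sqrt(D*t)
t = 15 h = 54000 s
L = 2*sqrt(3.14843e-09 * 54000) = 0.02608 m


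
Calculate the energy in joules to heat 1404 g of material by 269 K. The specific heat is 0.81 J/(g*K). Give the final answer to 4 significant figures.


Q = m * cp * dT
Q = 1404 * 0.81 * 269
Q = 305900 J


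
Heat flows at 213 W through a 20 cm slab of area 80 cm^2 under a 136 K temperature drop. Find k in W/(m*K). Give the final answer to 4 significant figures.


k = Q*L / (A*dT)
L = 0.2 m, A = 8e-03 m^2
k = 213 * 0.2 / (8e-03 * 136)
k = 39.15 W/(m*K)


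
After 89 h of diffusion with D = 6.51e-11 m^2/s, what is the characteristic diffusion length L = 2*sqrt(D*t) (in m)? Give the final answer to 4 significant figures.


t = 89 hr = 320400 s
Diffusion length = 2*sqrt(D*t)
= 2*sqrt(6.51e-11 * 320400)
= 9.134e-03 m


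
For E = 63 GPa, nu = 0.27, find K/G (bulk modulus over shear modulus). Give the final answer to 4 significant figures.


G = E / (2*(1+nu))
G = 63 / (2*(1+0.27)) = 24.8031 GPa
K = E / (3*(1-2*nu))
K = 63 / (3*(1-2*0.27)) = 45.6522 GPa
K/G = 45.6522 / 24.8031 = 1.841


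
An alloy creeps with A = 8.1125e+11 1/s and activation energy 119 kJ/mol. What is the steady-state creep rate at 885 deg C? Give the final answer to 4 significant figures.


rate = A * exp(-Q / (R*T))
T = 885 + 273.15 = 1158.15 K
rate = 8.1125e+11 * exp(-119e3 / (8.314 * 1158.15))
rate = 3.482e+06 1/s


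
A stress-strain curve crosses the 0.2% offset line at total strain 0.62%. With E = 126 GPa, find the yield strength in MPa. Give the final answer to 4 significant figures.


Offset strain = 0.002
Elastic strain at yield = total_strain - offset = 6.2e-03 - 0.002 = 4.2e-03
sigma_y = E * elastic_strain = 126000 * 4.2e-03
sigma_y = 529.2 MPa


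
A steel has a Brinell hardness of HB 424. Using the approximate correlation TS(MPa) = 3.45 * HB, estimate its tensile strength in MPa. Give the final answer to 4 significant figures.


TS (MPa) = 3.45 * HB
TS = 3.45 * 424
TS = 1463 MPa


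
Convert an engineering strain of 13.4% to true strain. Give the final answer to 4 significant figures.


epsilon_true = ln(1 + epsilon_eng)
epsilon_true = ln(1 + 0.134)
epsilon_true = 0.1258


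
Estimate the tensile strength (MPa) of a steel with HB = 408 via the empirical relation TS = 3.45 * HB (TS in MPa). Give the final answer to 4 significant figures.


TS (MPa) = 3.45 * HB
TS = 3.45 * 408
TS = 1408 MPa


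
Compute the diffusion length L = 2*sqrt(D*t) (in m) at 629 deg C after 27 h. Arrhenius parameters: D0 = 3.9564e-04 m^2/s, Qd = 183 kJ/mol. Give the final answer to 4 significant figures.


Step 1: D = D0 * exp(-Qd/(R*T))
T = 902.15 K
D = 3.9564e-04 * exp(-183e3 / (8.314 * 902.15)) = 1.00273e-14 m^2/s
Step 2: L = 2*sqrt(D*t)
t = 27 h = 97200 s
L = 2*sqrt(1.00273e-14 * 97200) = 6.244e-05 m


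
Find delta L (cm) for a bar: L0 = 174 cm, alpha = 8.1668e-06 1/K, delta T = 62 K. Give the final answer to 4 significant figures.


dL = L0 * alpha * dT
dL = 174 * 8.1668e-06 * 62
dL = 0.0881 cm


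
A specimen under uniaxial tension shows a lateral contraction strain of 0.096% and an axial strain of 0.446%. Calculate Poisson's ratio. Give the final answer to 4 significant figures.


nu = -epsilon_lat / epsilon_axial
Lateral strain is contraction (negative), so using magnitudes:
nu = 0.096 / 0.446
nu = 0.2152


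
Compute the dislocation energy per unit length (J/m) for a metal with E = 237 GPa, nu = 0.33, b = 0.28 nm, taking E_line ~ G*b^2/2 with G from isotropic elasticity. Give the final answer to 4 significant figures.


Step 1: G = E / (2*(1+nu))
G = 237 / (2*(1+0.33)) = 89.0977 GPa = 8.90977e+10 Pa
Step 2: E_line = G*b^2/2
b = 0.28 nm = 2.8e-10 m
E_line = 0.5 * 8.90977e+10 * (2.8e-10)^2 = 3.493e-09 J/m


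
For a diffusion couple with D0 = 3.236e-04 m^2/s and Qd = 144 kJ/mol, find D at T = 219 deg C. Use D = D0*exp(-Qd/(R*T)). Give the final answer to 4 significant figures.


D = D0 * exp(-Qd / (R*T))
T = 492.15 K
D = 3.236e-04 * exp(-144e3 / (8.314 * 492.15))
D = 1.682e-19 m^2/s


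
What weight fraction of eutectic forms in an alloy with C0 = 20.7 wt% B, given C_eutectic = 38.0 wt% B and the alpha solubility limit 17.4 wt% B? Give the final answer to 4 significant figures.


f_primary = (C_e - C0) / (C_e - C_alpha_max)
f_primary = (38.0 - 20.7) / (38.0 - 17.4)
f_primary = 0.839806
f_eutectic = 1 - 0.839806 = 0.1602


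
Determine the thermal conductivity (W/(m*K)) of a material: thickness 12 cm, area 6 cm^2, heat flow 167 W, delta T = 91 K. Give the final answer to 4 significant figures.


k = Q*L / (A*dT)
L = 0.12 m, A = 6e-04 m^2
k = 167 * 0.12 / (6e-04 * 91)
k = 367 W/(m*K)


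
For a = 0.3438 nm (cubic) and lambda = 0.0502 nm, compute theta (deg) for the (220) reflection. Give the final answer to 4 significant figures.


d = a / sqrt(h^2+k^2+l^2)
d = 0.3438 / sqrt(8) = 0.121552 nm
lambda = 2*d*sin(theta)  =>  sin(theta) = lambda / (2*d)
sin(theta) = 0.0502 / (2 * 0.121552) = 0.206497
theta = 11.92 deg


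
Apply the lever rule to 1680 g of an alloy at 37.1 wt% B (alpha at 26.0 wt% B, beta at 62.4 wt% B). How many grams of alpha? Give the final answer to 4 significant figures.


f_alpha = (C_beta - C0) / (C_beta - C_alpha)
f_alpha = (62.4 - 37.1) / (62.4 - 26.0) = 0.695055
m_alpha = f_alpha * m_total = 0.695055 * 1680 = 1168 g


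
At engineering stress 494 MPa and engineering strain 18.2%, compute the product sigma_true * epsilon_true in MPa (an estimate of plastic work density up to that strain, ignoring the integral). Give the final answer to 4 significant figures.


sigma_true = sigma_eng * (1 + epsilon_eng)
sigma_true = 494 * (1 + 0.182) = 583.908 MPa
epsilon_true = ln(1 + epsilon_eng)
epsilon_true = ln(1 + 0.182) = 0.167208
sigma_true * epsilon_true = 583.908 * 0.167208 = 97.63 MPa


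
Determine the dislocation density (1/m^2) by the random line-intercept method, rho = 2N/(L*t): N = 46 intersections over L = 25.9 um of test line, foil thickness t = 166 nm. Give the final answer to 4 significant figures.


rho = 2N / (L * t)
L = 25.9 um = 2.59e-05 m, t = 166 nm = 1.66e-07 m
rho = 2 * 46 / (2.59e-05 * 1.66e-07)
rho = 2.14e+13 1/m^2


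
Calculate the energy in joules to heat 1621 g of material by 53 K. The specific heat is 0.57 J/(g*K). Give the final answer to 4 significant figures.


Q = m * cp * dT
Q = 1621 * 0.57 * 53
Q = 48970 J


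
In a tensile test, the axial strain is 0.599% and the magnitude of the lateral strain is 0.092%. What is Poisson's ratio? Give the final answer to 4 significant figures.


nu = -epsilon_lat / epsilon_axial
Lateral strain is contraction (negative), so using magnitudes:
nu = 0.092 / 0.599
nu = 0.1536


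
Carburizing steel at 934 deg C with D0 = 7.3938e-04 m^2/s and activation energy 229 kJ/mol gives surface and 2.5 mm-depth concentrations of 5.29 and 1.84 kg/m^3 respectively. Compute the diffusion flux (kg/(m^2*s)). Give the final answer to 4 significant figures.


Step 1: D = D0 * exp(-Qd/(R*T))
T = 934 + 273.15 = 1207.15 K
D = 7.3938e-04 * exp(-229e3 / (8.314 * 1207.15)) = 9.10837e-14 m^2/s
Step 2: J = D * (C1 - C2) / dx
J = 9.10837e-14 * (5.29 - 1.84) / 2.5e-03
J = 1.257e-10 kg/(m^2*s)


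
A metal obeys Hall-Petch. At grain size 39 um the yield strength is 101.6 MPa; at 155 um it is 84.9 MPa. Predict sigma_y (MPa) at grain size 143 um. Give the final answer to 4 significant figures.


sigma_y = sigma0 + k / sqrt(d)
1/sqrt(d1) = 1/sqrt(3.9e-05) = 160.128;  1/sqrt(d2) = 80.3219
k = (sigma1 - sigma2) / (1/sqrt(d1) - 1/sqrt(d2)) = (101.6 - 84.9) / (160.128 - 80.3219) = 0.209257 MPa*m^0.5
sigma0 = sigma1 - k/sqrt(d1) = 101.6 - 0.209257*160.128 = 68.0921 MPa
sigma_y(d3) = 68.0921 + 0.209257 / sqrt(1.43e-04) = 85.59 MPa


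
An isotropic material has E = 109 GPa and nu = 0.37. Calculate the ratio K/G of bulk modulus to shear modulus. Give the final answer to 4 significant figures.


G = E / (2*(1+nu))
G = 109 / (2*(1+0.37)) = 39.781 GPa
K = E / (3*(1-2*nu))
K = 109 / (3*(1-2*0.37)) = 139.744 GPa
K/G = 139.744 / 39.781 = 3.513


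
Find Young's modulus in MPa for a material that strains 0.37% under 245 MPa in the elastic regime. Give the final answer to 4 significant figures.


E = sigma / epsilon
epsilon = 0.37% = 3.7e-03
E = 245 / 3.7e-03
E = 66220 MPa


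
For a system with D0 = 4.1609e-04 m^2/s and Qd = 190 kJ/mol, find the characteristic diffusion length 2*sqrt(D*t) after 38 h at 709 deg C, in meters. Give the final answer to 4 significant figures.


Step 1: D = D0 * exp(-Qd/(R*T))
T = 982.15 K
D = 4.1609e-04 * exp(-190e3 / (8.314 * 982.15)) = 3.26488e-14 m^2/s
Step 2: L = 2*sqrt(D*t)
t = 38 h = 136800 s
L = 2*sqrt(3.26488e-14 * 136800) = 1.337e-04 m


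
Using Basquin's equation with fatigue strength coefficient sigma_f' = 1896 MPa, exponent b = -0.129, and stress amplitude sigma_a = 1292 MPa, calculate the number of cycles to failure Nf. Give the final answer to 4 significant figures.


sigma_a = sigma_f' * (2*Nf)^b
2*Nf = (sigma_a / sigma_f')^(1/b)
2*Nf = (1292 / 1896)^(1/-0.129)
2*Nf = 19.5562
Nf = 9.778 cycles


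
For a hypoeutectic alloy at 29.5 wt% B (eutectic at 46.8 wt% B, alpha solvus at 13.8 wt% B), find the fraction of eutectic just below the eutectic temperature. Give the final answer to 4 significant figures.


f_primary = (C_e - C0) / (C_e - C_alpha_max)
f_primary = (46.8 - 29.5) / (46.8 - 13.8)
f_primary = 0.524242
f_eutectic = 1 - 0.524242 = 0.4758


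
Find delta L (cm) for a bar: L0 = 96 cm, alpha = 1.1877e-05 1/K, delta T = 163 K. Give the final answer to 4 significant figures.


dL = L0 * alpha * dT
dL = 96 * 1.1877e-05 * 163
dL = 0.1859 cm


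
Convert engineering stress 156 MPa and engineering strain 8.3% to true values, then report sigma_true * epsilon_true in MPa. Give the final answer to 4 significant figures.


sigma_true = sigma_eng * (1 + epsilon_eng)
sigma_true = 156 * (1 + 0.083) = 168.948 MPa
epsilon_true = ln(1 + epsilon_eng)
epsilon_true = ln(1 + 0.083) = 0.079735
sigma_true * epsilon_true = 168.948 * 0.079735 = 13.47 MPa


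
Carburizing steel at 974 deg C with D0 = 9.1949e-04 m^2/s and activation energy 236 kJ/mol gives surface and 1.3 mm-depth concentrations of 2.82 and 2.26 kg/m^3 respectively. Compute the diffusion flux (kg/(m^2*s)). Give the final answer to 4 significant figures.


Step 1: D = D0 * exp(-Qd/(R*T))
T = 974 + 273.15 = 1247.15 K
D = 9.1949e-04 * exp(-236e3 / (8.314 * 1247.15)) = 1.19882e-13 m^2/s
Step 2: J = D * (C1 - C2) / dx
J = 1.19882e-13 * (2.82 - 2.26) / 1.3e-03
J = 5.164e-11 kg/(m^2*s)


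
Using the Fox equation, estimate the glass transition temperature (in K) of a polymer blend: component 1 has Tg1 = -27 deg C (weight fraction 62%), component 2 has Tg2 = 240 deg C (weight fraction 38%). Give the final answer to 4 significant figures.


1/Tg = w1/Tg1 + w2/Tg2 (in Kelvin)
Tg1 = 246.15 K, Tg2 = 513.15 K
1/Tg = 0.62/246.15 + 0.38/513.15
Tg = 306.8 K


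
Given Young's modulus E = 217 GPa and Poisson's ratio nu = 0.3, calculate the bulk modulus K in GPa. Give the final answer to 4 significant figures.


K = E / (3*(1-2*nu))
K = 217 / (3*(1-2*0.3))
K = 180.8 GPa


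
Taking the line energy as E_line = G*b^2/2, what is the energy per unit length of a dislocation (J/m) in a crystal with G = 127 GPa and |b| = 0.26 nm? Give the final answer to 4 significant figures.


E = G*b^2/2
b = 0.26 nm = 2.6e-10 m
G = 127 GPa = 1.27e+11 Pa
E = 0.5 * 1.27e+11 * (2.6e-10)^2
E = 4.293e-09 J/m


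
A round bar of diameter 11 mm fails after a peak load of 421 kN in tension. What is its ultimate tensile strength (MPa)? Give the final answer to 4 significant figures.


A0 = pi*(d/2)^2 = pi*(11/2)^2 = 95.0332 mm^2
UTS = F_max / A0 = 421*1000 / 95.0332
UTS = 4430 MPa


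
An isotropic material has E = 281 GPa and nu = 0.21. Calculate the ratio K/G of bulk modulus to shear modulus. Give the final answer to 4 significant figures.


G = E / (2*(1+nu))
G = 281 / (2*(1+0.21)) = 116.116 GPa
K = E / (3*(1-2*nu))
K = 281 / (3*(1-2*0.21)) = 161.494 GPa
K/G = 161.494 / 116.116 = 1.391


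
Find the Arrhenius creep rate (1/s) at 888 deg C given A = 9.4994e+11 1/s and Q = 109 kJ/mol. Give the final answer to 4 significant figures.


rate = A * exp(-Q / (R*T))
T = 888 + 273.15 = 1161.15 K
rate = 9.4994e+11 * exp(-109e3 / (8.314 * 1161.15))
rate = 1.186e+07 1/s


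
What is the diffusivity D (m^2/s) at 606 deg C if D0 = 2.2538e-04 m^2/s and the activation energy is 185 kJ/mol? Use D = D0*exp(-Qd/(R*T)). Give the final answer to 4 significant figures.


D = D0 * exp(-Qd / (R*T))
T = 879.15 K
D = 2.2538e-04 * exp(-185e3 / (8.314 * 879.15))
D = 2.295e-15 m^2/s


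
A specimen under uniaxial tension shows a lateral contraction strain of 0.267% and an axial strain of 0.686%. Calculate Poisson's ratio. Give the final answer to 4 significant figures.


nu = -epsilon_lat / epsilon_axial
Lateral strain is contraction (negative), so using magnitudes:
nu = 0.267 / 0.686
nu = 0.3892


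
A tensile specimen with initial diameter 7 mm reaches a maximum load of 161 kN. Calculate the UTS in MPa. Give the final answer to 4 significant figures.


A0 = pi*(d/2)^2 = pi*(7/2)^2 = 38.4845 mm^2
UTS = F_max / A0 = 161*1000 / 38.4845
UTS = 4184 MPa


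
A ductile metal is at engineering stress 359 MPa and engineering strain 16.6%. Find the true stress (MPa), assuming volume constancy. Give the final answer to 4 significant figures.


sigma_true = sigma_eng * (1 + epsilon_eng)
sigma_true = 359 * (1 + 0.166)
sigma_true = 418.6 MPa


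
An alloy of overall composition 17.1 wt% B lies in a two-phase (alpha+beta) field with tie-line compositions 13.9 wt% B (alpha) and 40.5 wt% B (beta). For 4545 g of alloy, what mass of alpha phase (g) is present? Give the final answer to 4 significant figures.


f_alpha = (C_beta - C0) / (C_beta - C_alpha)
f_alpha = (40.5 - 17.1) / (40.5 - 13.9) = 0.879699
m_alpha = f_alpha * m_total = 0.879699 * 4545 = 3998 g


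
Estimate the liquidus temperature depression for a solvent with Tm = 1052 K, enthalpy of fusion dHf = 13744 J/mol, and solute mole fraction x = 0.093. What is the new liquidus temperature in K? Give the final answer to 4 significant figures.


dT = R*Tm^2*x / dHf
dT = 8.314 * 1052^2 * 0.093 / 13744
dT = 62.2603 K
T_new = 1052 - 62.2603 = 989.7 K


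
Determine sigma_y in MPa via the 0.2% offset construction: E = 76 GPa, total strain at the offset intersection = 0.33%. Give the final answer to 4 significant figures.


Offset strain = 0.002
Elastic strain at yield = total_strain - offset = 3.3e-03 - 0.002 = 1.3e-03
sigma_y = E * elastic_strain = 76000 * 1.3e-03
sigma_y = 98.8 MPa


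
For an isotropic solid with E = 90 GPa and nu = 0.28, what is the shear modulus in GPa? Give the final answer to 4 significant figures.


G = E / (2*(1+nu))
G = 90 / (2*(1+0.28))
G = 35.16 GPa


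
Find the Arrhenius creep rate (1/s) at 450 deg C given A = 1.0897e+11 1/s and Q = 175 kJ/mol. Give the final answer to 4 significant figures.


rate = A * exp(-Q / (R*T))
T = 450 + 273.15 = 723.15 K
rate = 1.0897e+11 * exp(-175e3 / (8.314 * 723.15))
rate = 0.0249 1/s


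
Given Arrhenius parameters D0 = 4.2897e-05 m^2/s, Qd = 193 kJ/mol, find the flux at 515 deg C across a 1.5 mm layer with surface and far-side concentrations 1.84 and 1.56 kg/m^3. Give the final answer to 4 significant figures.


Step 1: D = D0 * exp(-Qd/(R*T))
T = 515 + 273.15 = 788.15 K
D = 4.2897e-05 * exp(-193e3 / (8.314 * 788.15)) = 6.93251e-18 m^2/s
Step 2: J = D * (C1 - C2) / dx
J = 6.93251e-18 * (1.84 - 1.56) / 1.5e-03
J = 1.294e-15 kg/(m^2*s)
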